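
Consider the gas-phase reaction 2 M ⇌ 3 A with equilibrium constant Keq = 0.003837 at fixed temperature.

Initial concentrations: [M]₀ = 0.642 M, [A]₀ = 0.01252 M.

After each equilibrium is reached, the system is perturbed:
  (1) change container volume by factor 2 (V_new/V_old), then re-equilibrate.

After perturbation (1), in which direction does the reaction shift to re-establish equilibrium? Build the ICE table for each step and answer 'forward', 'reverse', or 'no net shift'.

Direction: forward

Q₀ = 4.7615e-06 vs Keq = 0.003837 ⇒ Q<K, forward
Step 1:
                    M           A
  Initial       0.642     0.01252
  Change     -0.06407      0.0961
  Equil        0.5779      0.1086
  solve Keq expr → x = 0.03203; check Q = 0.003837
Then change container volume by factor 2 (V_new/V_old).
Step 2:
                    M           A
  Initial       0.289     0.05431
  Change    -0.008511     0.01277
  Equil        0.2805     0.06708
  solve Keq expr → x = 0.004255; check Q = 0.003837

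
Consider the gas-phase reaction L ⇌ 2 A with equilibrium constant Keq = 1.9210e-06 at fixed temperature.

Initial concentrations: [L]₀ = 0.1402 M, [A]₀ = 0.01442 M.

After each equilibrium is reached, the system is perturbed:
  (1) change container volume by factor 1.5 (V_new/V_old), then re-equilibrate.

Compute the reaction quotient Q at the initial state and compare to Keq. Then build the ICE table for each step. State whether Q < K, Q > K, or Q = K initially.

Q₀ = 0.001483 vs Keq = 1.9210e-06 ⇒ Q>K, reverse
Step 1:
                   L          A
  init        0.1402    0.01442
  Δ         0.006944   -0.01389
  eq          0.1471 5.3166e-04
  solve Keq expr → x = -0.006944; check Q = 1.9210e-06
Then change container volume by factor 1.5 (V_new/V_old).
Step 2:
                   L          A
  init        0.0981 3.5444e-04
  Δ       -3.9785e-05 7.9571e-05
  eq         0.09806 4.3401e-04
  solve Keq expr → x = 3.9785e-05; check Q = 1.9210e-06

Q₀ = 0.001483; Q > K (proceeds reverse)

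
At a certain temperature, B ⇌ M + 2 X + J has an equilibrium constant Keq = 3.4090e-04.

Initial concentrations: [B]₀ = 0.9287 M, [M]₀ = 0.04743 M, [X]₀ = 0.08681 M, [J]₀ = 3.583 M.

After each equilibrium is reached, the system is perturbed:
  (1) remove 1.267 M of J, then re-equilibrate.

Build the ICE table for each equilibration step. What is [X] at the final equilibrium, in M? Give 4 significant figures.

[X]_eq = 0.06272 M

Q₀ = 0.001379 vs Keq = 3.4090e-04 ⇒ Q>K, reverse
Step 1:
                    B           M           X           J
  init         0.9287     0.04743     0.08681       3.583
  Δ           0.01642    -0.01642    -0.03284    -0.01642
  eq           0.9451     0.03101     0.05397       3.567
  solve Keq expr → x = -0.01642; check Q = 3.4090e-04
Then remove 1.267 M of J.
Step 2:
                    B           M           X           J
  init         0.9451     0.03101     0.05397         2.3
  Δ         -0.004374    0.004374    0.008747    0.004374
  eq           0.9407     0.03538     0.06272       2.304
  solve Keq expr → x = 0.004374; check Q = 3.4090e-04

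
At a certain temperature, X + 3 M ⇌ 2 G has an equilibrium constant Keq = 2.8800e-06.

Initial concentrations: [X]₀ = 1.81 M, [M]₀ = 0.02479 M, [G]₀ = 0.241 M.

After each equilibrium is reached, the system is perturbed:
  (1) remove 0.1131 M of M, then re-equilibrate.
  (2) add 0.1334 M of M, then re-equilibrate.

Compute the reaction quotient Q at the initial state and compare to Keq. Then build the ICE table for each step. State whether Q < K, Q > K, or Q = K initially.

Q₀ = 2106 vs Keq = 2.8800e-06 ⇒ Q>K, reverse
Step 1:
                   X          M          G
  init          1.81    0.02479      0.241
  Δ           0.1202     0.3607    -0.2404
  eq            1.93     0.3854 5.6421e-04
  solve Keq expr → x = -0.1202; check Q = 2.8800e-06
Then remove 0.1131 M of M.
Step 2:
                   X          M          G
  init          1.93     0.2723 5.6421e-04
  Δ       1.1423e-04 3.4270e-04 -2.2847e-04
  eq            1.93     0.2727 3.3574e-04
  solve Keq expr → x = -1.1423e-04; check Q = 2.8800e-06
Then add 0.1334 M of M.
Step 3:
                   X          M          G
  init          1.93     0.4061 3.3574e-04
  Δ       -1.3673e-04 -4.1020e-04 2.7347e-04
  eq            1.93     0.4057 6.0921e-04
  solve Keq expr → x = 1.3673e-04; check Q = 2.8800e-06

Q₀ = 2106; Q > K (proceeds reverse)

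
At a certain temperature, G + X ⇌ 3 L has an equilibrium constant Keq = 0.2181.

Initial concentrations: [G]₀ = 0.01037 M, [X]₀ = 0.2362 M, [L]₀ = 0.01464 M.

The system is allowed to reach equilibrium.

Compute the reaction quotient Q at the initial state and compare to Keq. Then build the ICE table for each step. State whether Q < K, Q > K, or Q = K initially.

Q₀ = 0.001281; Q < K (proceeds forward)

Q₀ = 0.001281 vs Keq = 0.2181 ⇒ Q<K, forward
Step 1:
                   G          X          L
  Initial    0.01037     0.2362    0.01464
  Change   -0.008934  -0.008934     0.0268
  Equil     0.001436     0.2273    0.04144
  solve Keq expr → x = 0.008934; check Q = 0.2181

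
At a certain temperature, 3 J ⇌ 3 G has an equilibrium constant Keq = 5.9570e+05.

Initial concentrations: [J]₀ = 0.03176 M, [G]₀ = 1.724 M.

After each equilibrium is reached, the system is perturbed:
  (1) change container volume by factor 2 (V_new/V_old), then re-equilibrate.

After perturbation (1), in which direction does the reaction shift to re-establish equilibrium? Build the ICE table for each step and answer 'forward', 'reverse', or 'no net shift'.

Direction: no net shift

Q₀ = 1.5994e+05 vs Keq = 5.9570e+05 ⇒ Q<K, forward
Step 1:
                   J          G
  I          0.03176      1.724
  C         -0.01114    0.01114
  E          0.02062      1.735
  solve Keq expr → x = 0.003713; check Q = 5.9570e+05
Then change container volume by factor 2 (V_new/V_old).
Step 2:
                   J          G
  I          0.01031     0.8676
  C                0          0
  E          0.01031     0.8676
  solve Keq expr → x = 0; check Q = 5.9570e+05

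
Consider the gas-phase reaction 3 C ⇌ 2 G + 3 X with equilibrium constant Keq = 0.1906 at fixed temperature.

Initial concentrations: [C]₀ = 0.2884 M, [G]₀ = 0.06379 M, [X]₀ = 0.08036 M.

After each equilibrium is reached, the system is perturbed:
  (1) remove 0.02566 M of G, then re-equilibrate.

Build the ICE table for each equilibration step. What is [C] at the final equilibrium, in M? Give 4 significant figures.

Q₀ = 8.8032e-05 vs Keq = 0.1906 ⇒ Q<K, forward
Step 1:
                  C         G         X
  I          0.2884   0.06379   0.08036
  C           -0.16    0.1067      0.16
  E          0.1284    0.1705    0.2404
  solve Keq expr → x = 0.05333; check Q = 0.1906
Then remove 0.02566 M of G.
Step 2:
                  C         G         X
  I          0.1284    0.1448    0.2404
  C       -0.007187  0.004791  0.007187
  E          0.1212    0.1496    0.2475
  solve Keq expr → x = 0.002396; check Q = 0.1906

[C]_eq = 0.1212 M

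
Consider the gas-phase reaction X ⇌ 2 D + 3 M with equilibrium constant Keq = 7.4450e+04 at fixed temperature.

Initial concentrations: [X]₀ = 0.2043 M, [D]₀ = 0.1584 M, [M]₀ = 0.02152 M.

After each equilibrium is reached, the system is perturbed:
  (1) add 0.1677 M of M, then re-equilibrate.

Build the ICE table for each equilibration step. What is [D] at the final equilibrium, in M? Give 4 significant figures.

[D]_eq = 0.567 M

Q₀ = 1.2240e-06 vs Keq = 7.4450e+04 ⇒ Q<K, forward
Step 1:
                  X         D         M
  Initial    0.2043    0.1584   0.02152
  Change    -0.2043    0.4086    0.6129
  Equil   1.1026e-06     0.567    0.6344
  solve Keq expr → x = 0.2043; check Q = 7.4450e+04
Then add 0.1677 M of M.
Step 2:
                  X         D         M
  Initial 1.1026e-06     0.567    0.8021
  Change  1.1258e-06 -2.2517e-06 -3.3775e-06
  Equil   2.2284e-06     0.567    0.8021
  solve Keq expr → x = -1.1258e-06; check Q = 7.4450e+04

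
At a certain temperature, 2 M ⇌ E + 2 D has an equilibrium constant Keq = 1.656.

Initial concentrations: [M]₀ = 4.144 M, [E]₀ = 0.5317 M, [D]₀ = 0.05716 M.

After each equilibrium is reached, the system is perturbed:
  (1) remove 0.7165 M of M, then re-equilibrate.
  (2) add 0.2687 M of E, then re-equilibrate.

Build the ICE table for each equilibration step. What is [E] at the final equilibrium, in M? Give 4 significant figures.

Q₀ = 1.0116e-04 vs Keq = 1.656 ⇒ Q<K, forward
Step 1:
                   M          E          D
  I            4.144     0.5317    0.05716
  C           -2.072      1.036      2.072
  E            2.072      1.568      2.129
  solve Keq expr → x = 1.036; check Q = 1.656
Then remove 0.7165 M of M.
Step 2:
                   M          E          D
  I            1.355      1.568      2.129
  C           0.3168    -0.1584    -0.3168
  E            1.672      1.409      1.813
  solve Keq expr → x = -0.1584; check Q = 1.656
Then add 0.2687 M of E.
Step 3:
                   M          E          D
  I            1.672      1.678      1.813
  C          0.06717   -0.03358   -0.06717
  E            1.739      1.645      1.745
  solve Keq expr → x = -0.03358; check Q = 1.656

[E]_eq = 1.645 M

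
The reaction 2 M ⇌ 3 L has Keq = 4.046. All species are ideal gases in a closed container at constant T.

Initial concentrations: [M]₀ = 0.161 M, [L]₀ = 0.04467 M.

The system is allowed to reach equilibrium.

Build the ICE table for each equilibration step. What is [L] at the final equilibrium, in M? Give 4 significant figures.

[L]_eq = 0.2129 M

Q₀ = 0.003439 vs Keq = 4.046 ⇒ Q<K, forward
Step 1:
                   M          L
  init         0.161    0.04467
  Δ          -0.1122     0.1682
  eq         0.04884     0.2129
  solve Keq expr → x = 0.05608; check Q = 4.046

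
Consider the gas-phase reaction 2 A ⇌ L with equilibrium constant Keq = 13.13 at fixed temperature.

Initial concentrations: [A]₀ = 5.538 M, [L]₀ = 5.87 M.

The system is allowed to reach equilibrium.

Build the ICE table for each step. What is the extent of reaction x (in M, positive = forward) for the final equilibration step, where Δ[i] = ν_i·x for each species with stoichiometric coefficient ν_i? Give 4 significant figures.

x = 2.373 M

Q₀ = 0.1914 vs Keq = 13.13 ⇒ Q<K, forward
Step 1:
                  A         L
  Initial     5.538      5.87
  Change     -4.746     2.373
  Equil      0.7923     8.243
  solve Keq expr → x = 2.373; check Q = 13.13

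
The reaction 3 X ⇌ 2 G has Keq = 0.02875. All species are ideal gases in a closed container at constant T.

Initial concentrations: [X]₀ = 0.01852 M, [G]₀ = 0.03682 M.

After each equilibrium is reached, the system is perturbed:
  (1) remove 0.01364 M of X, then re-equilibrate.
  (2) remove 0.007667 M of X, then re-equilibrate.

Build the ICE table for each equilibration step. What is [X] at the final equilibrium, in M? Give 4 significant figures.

Q₀ = 213.4 vs Keq = 0.02875 ⇒ Q>K, reverse
Step 1:
                  X         G
  Initial   0.01852   0.03682
  Change    0.05061  -0.03374
  Equil     0.06913  0.003082
  solve Keq expr → x = -0.01687; check Q = 0.02875
Then remove 0.01364 M of X.
Step 2:
                  X         G
  Initial   0.05549  0.003082
  Change   0.001191 -7.9380e-04
  Equil     0.05668  0.002288
  solve Keq expr → x = -3.9690e-04; check Q = 0.02875
Then remove 0.007667 M of X.
Step 3:
                  X         G
  Initial   0.04901  0.002288
  Change  6.1974e-04 -4.1316e-04
  Equil     0.04963  0.001875
  solve Keq expr → x = -2.0658e-04; check Q = 0.02875

[X]_eq = 0.04963 M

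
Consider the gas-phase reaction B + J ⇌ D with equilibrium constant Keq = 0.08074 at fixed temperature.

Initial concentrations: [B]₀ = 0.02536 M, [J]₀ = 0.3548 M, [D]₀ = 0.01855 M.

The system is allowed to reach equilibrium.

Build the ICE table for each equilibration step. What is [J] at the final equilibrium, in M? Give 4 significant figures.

Q₀ = 2.062 vs Keq = 0.08074 ⇒ Q>K, reverse
Step 1:
                   B          J          D
  Initial    0.02536     0.3548    0.01855
  Change     0.01727    0.01727   -0.01727
  Equil      0.04263     0.3721   0.001281
  solve Keq expr → x = -0.01727; check Q = 0.08074

[J]_eq = 0.3721 M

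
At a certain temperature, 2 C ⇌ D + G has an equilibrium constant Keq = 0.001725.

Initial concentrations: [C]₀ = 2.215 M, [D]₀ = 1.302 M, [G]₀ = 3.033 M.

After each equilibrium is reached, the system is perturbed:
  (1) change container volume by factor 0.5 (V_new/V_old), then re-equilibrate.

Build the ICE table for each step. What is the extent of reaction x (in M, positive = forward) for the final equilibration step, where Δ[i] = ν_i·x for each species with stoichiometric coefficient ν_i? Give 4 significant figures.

Q₀ = 0.8049 vs Keq = 0.001725 ⇒ Q>K, reverse
Step 1:
                    C           D           G
  Initial       2.215       1.302       3.033
  Change        2.559       -1.28       -1.28
  Equil         4.774     0.02242       1.753
  solve Keq expr → x = -1.28; check Q = 0.001725
Then change container volume by factor 0.5 (V_new/V_old).
Step 2:
                    C           D           G
  Initial       9.548     0.04485       3.507
  Change            0           0           0
  Equil         9.548     0.04485       3.507
  solve Keq expr → x = 0; check Q = 0.001725

x = 0 M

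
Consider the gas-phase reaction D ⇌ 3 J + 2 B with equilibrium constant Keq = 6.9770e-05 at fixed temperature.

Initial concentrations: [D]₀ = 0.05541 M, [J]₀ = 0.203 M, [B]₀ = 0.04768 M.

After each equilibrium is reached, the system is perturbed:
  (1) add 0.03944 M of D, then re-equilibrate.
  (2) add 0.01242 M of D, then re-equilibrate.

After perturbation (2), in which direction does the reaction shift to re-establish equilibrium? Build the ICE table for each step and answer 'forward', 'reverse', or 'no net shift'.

Direction: forward

Q₀ = 3.4322e-04 vs Keq = 6.9770e-05 ⇒ Q>K, reverse
Step 1:
                  D         J         B
  I         0.05541     0.203   0.04768
  C        0.009327  -0.02798  -0.01865
  E         0.06474     0.175   0.02903
  solve Keq expr → x = -0.009327; check Q = 6.9770e-05
Then add 0.03944 M of D.
Step 2:
                  D         J         B
  I          0.1042     0.175   0.02903
  C       -0.002544  0.007631  0.005087
  E          0.1016    0.1826   0.03411
  solve Keq expr → x = 0.002544; check Q = 6.9770e-05
Then add 0.01242 M of D.
Step 3:
                  D         J         B
  I          0.1141    0.1826   0.03411
  C       -6.6713e-04  0.002001  0.001334
  E          0.1134    0.1847   0.03545
  solve Keq expr → x = 6.6713e-04; check Q = 6.9770e-05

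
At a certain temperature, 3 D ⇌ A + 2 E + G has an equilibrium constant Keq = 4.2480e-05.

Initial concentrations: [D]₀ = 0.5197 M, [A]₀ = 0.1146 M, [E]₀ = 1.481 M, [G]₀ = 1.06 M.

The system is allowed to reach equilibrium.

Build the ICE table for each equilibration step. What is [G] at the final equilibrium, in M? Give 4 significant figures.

[G]_eq = 0.9454 M

Q₀ = 1.898 vs Keq = 4.2480e-05 ⇒ Q>K, reverse
Step 1:
                    D           A           E           G
  Initial      0.5197      0.1146       1.481        1.06
  Change       0.3437     -0.1146     -0.2292     -0.1146
  Equil        0.8634  1.8457e-05       1.252      0.9454
  solve Keq expr → x = -0.1146; check Q = 4.2480e-05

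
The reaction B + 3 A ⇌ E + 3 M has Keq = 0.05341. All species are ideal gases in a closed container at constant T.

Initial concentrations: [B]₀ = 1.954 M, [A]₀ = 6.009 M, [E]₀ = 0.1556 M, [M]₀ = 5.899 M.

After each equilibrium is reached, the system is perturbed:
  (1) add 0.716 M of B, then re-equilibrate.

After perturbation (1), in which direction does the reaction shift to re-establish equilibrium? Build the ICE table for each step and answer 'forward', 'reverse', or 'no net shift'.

Direction: forward

Q₀ = 0.07534 vs Keq = 0.05341 ⇒ Q>K, reverse
Step 1:
                    B           A           E           M
  Initial       1.954       6.009      0.1556       5.899
  Change      0.03206     0.09619    -0.03206    -0.09619
  Equil         1.986       6.105      0.1235       5.803
  solve Keq expr → x = -0.03206; check Q = 0.05341
Then add 0.716 M of B.
Step 2:
                    B           A           E           M
  Initial       2.702       6.105      0.1235       5.803
  Change     -0.02885    -0.08655     0.02885     0.08655
  Equil         2.673       6.019      0.1524       5.889
  solve Keq expr → x = 0.02885; check Q = 0.05341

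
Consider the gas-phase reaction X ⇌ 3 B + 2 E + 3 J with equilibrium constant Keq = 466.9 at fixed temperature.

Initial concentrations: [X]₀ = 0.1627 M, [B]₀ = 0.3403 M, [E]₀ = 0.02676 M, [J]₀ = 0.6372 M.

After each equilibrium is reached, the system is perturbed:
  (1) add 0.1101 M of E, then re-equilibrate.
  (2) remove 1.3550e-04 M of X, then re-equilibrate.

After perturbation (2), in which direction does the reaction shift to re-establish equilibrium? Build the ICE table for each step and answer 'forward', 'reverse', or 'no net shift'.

Direction: reverse

Q₀ = 4.4874e-05 vs Keq = 466.9 ⇒ Q<K, forward
Step 1:
                   X          B          E          J
  I           0.1627     0.3403    0.02676     0.6372
  C          -0.1625     0.4875      0.325     0.4875
  E       2.1378e-04     0.8278     0.3517      1.125
  solve Keq expr → x = 0.1625; check Q = 466.9
Then add 0.1101 M of E.
Step 2:
                   X          B          E          J
  I       2.1378e-04     0.8278     0.4618      1.125
  C       1.5323e-04 -4.5970e-04 -3.0647e-04 -4.5970e-04
  E       3.6702e-04     0.8273     0.4615      1.124
  solve Keq expr → x = -1.5323e-04; check Q = 466.9
Then remove 1.3550e-04 M of X.
Step 3:
                   X          B          E          J
  I       2.3152e-04     0.8273     0.4615      1.124
  C       1.3415e-04 -4.0244e-04 -2.6829e-04 -4.0244e-04
  E       3.6566e-04     0.8269     0.4613      1.124
  solve Keq expr → x = -1.3415e-04; check Q = 466.9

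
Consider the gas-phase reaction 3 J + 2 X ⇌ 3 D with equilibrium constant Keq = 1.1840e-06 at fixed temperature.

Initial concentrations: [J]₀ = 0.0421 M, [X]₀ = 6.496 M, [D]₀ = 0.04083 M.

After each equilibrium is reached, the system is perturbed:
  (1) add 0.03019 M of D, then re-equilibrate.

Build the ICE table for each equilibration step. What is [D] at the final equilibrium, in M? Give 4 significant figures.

[D]_eq = 0.004036 M

Q₀ = 0.02162 vs Keq = 1.1840e-06 ⇒ Q>K, reverse
Step 1:
                    J           X           D
  I            0.0421       6.496     0.04083
  C           0.03788     0.02525    -0.03788
  E           0.07998       6.521    0.002953
  solve Keq expr → x = -0.01263; check Q = 1.1840e-06
Then add 0.03019 M of D.
Step 2:
                    J           X           D
  I           0.07998       6.521     0.03314
  C           0.02911      0.0194    -0.02911
  E            0.1091       6.541    0.004036
  solve Keq expr → x = -0.009702; check Q = 1.1840e-06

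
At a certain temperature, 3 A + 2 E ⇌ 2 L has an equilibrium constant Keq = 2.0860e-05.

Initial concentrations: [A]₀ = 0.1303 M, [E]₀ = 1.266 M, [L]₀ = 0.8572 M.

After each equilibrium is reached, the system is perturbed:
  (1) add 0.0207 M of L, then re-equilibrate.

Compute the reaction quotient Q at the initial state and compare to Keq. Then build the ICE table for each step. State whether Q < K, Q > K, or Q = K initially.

Q₀ = 207.2 vs Keq = 2.0860e-05 ⇒ Q>K, reverse
Step 1:
                   A          E          L
  Initial     0.1303      1.266     0.8572
  Change       1.262     0.8414    -0.8414
  Equil        1.392      2.107    0.01581
  solve Keq expr → x = -0.4207; check Q = 2.0860e-05
Then add 0.0207 M of L.
Step 2:
                   A          E          L
  Initial      1.392      2.107    0.03651
  Change     0.03005    0.02003   -0.02003
  Equil        1.422      2.127    0.01648
  solve Keq expr → x = -0.01002; check Q = 2.0860e-05

Q₀ = 207.2; Q > K (proceeds reverse)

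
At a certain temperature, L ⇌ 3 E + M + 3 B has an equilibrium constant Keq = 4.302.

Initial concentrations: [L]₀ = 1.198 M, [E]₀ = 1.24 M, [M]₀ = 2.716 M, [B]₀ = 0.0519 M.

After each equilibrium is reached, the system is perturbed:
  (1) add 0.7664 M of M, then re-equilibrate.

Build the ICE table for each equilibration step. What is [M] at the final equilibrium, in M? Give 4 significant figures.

Q₀ = 6.0428e-04 vs Keq = 4.302 ⇒ Q<K, forward
Step 1:
                   L          E          M          B
  Initial      1.198       1.24      2.716     0.0519
  Change     -0.1922     0.5766     0.1922     0.5766
  Equil        1.006      1.817      2.908     0.6285
  solve Keq expr → x = 0.1922; check Q = 4.302
Then add 0.7664 M of M.
Step 2:
                   L          E          M          B
  Initial      1.006      1.817      3.675     0.6285
  Change     0.01115   -0.03345   -0.01115   -0.03345
  Equil        1.017      1.783      3.663      0.595
  solve Keq expr → x = -0.01115; check Q = 4.302

[M]_eq = 3.663 M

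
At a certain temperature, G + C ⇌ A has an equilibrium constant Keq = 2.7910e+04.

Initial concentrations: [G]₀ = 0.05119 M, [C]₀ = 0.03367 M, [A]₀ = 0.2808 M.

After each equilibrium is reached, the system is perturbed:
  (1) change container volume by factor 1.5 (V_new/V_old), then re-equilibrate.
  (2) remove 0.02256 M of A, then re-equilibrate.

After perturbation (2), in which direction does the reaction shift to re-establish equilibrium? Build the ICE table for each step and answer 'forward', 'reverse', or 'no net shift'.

Direction: forward

Q₀ = 162.9 vs Keq = 2.7910e+04 ⇒ Q<K, forward
Step 1:
                  G         C         A
  init      0.05119   0.03367    0.2808
  Δ        -0.03305  -0.03305   0.03305
  eq        0.01814 6.1991e-04    0.3139
  solve Keq expr → x = 0.03305; check Q = 2.7910e+04
Then change container volume by factor 1.5 (V_new/V_old).
Step 2:
                  G         C         A
  init      0.01209 4.1327e-04    0.2092
  Δ       1.9617e-04 1.9617e-04 -1.9617e-04
  eq        0.01229 6.0944e-04     0.209
  solve Keq expr → x = -1.9617e-04; check Q = 2.7910e+04
Then remove 0.02256 M of A.
Step 3:
                  G         C         A
  init      0.01229 6.0944e-04    0.1865
  Δ       -6.2797e-05 -6.2797e-05 6.2797e-05
  eq        0.01223 5.4664e-04    0.1865
  solve Keq expr → x = 6.2797e-05; check Q = 2.7910e+04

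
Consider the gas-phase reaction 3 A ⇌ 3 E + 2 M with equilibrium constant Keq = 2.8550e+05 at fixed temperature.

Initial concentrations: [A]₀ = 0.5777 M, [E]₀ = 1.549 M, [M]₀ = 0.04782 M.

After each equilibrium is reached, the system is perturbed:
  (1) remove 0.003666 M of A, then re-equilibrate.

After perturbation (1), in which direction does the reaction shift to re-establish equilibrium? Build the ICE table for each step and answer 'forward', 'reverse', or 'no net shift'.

Q₀ = 0.04408 vs Keq = 2.8550e+05 ⇒ Q<K, forward
Step 1:
                  A         E         M
  Initial    0.5777     1.549   0.04782
  Change    -0.5597    0.5597    0.3731
  Equil     0.01799     2.109     0.421
  solve Keq expr → x = 0.1866; check Q = 2.8550e+05
Then remove 0.003666 M of A.
Step 2:
                  A         E         M
  Initial   0.01432     2.109     0.421
  Change   0.003568 -0.003568 -0.002379
  Equil     0.01789     2.105    0.4186
  solve Keq expr → x = -0.001189; check Q = 2.8550e+05

Direction: reverse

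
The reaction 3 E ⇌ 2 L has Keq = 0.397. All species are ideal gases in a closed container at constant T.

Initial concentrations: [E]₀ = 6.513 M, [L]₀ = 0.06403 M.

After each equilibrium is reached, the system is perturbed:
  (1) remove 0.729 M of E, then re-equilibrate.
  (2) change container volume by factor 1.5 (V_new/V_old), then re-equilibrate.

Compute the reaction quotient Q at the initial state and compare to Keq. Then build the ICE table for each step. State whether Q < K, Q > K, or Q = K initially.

Q₀ = 1.4840e-05 vs Keq = 0.397 ⇒ Q<K, forward
Step 1:
                    E           L
  Initial       6.513     0.06403
  Change       -3.899       2.599
  Equil         2.614       2.663
  solve Keq expr → x = 1.3; check Q = 0.397
Then remove 0.729 M of E.
Step 2:
                    E           L
  Initial       1.885       2.663
  Change       0.5041     -0.3361
  Equil         2.389       2.327
  solve Keq expr → x = -0.168; check Q = 0.397
Then change container volume by factor 1.5 (V_new/V_old).
Step 3:
                    E           L
  Initial       1.593       1.551
  Change       0.1508     -0.1006
  Equil         1.744       1.451
  solve Keq expr → x = -0.05028; check Q = 0.397

Q₀ = 1.4840e-05; Q < K (proceeds forward)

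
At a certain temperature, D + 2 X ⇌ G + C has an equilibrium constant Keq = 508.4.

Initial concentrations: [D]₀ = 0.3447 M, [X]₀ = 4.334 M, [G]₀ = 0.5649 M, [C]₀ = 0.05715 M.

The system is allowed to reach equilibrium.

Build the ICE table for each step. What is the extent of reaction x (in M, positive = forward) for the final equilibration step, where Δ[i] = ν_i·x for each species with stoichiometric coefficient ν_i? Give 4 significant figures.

Q₀ = 0.004986 vs Keq = 508.4 ⇒ Q<K, forward
Step 1:
                    D           X           G           C
  init         0.3447       4.334      0.5649     0.05715
  Δ           -0.3446     -0.6893      0.3446      0.3446
  eq       5.4113e-05       3.645      0.9095      0.4018
  solve Keq expr → x = 0.3446; check Q = 508.4

x = 0.3446 M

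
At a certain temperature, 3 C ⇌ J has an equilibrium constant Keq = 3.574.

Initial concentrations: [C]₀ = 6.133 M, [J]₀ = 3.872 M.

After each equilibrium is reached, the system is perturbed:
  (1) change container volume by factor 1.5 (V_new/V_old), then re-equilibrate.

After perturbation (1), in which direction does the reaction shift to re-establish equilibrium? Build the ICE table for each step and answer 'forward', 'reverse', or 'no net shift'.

Q₀ = 0.01678 vs Keq = 3.574 ⇒ Q<K, forward
Step 1:
                  C         J
  I           6.133     3.872
  C          -4.976     1.659
  E           1.157     5.531
  solve Keq expr → x = 1.659; check Q = 3.574
Then change container volume by factor 1.5 (V_new/V_old).
Step 2:
                  C         J
  I          0.7711     3.687
  C          0.2322   -0.0774
  E           1.003      3.61
  solve Keq expr → x = -0.0774; check Q = 3.574

Direction: reverse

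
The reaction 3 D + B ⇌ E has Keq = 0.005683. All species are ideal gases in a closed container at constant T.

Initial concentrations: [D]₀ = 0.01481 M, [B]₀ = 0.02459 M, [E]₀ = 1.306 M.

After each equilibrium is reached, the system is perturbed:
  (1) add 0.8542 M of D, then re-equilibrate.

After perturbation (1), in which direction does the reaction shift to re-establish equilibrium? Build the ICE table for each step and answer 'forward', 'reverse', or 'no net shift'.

Q₀ = 1.6350e+07 vs Keq = 0.005683 ⇒ Q>K, reverse
Step 1:
                   D          B          E
  I          0.01481    0.02459      1.306
  C            3.256      1.085     -1.085
  E            3.271       1.11     0.2207
  solve Keq expr → x = -1.085; check Q = 0.005683
Then add 0.8542 M of D.
Step 2:
                   D          B          E
  I            4.125       1.11     0.2207
  C          -0.3007    -0.1002     0.1002
  E            3.824       1.01     0.3209
  solve Keq expr → x = 0.1002; check Q = 0.005683

Direction: forward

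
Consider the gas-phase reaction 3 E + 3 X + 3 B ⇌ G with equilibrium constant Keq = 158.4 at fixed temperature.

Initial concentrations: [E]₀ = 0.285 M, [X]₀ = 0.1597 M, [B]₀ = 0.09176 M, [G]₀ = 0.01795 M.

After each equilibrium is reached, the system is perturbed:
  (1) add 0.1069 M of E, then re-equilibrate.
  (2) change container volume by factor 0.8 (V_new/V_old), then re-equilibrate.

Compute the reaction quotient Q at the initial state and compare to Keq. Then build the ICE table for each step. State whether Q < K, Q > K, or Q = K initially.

Q₀ = 2.4641e+05 vs Keq = 158.4 ⇒ Q>K, reverse
Step 1:
                   E          X          B          G
  Initial      0.285     0.1597    0.09176    0.01795
  Change     0.05331    0.05331    0.05331   -0.01777
  Equil       0.3383      0.213     0.1451 1.8096e-04
  solve Keq expr → x = -0.01777; check Q = 158.4
Then add 0.1069 M of E.
Step 2:
                   E          X          B          G
  Initial     0.4452      0.213     0.1451 1.8096e-04
  Change  -6.6083e-04 -6.6083e-04 -6.6083e-04 2.2028e-04
  Equil       0.4445     0.2123     0.1444 4.0123e-04
  solve Keq expr → x = 2.2028e-04; check Q = 158.4
Then change container volume by factor 0.8 (V_new/V_old).
Step 3:
                   E          X          B          G
  Initial     0.5557     0.2654     0.1805 5.0154e-04
  Change   -0.005855  -0.005855  -0.005855   0.001952
  Equil       0.5498     0.2596     0.1747   0.002453
  solve Keq expr → x = 0.001952; check Q = 158.4

Q₀ = 2.4641e+05; Q > K (proceeds reverse)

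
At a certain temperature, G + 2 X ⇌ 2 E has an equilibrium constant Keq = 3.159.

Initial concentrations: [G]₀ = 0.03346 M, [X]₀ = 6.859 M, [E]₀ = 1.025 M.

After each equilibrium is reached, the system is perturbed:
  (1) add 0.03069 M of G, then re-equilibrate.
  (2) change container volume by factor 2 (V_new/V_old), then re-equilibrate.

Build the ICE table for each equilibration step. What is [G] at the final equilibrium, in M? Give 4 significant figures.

Q₀ = 0.6674 vs Keq = 3.159 ⇒ Q<K, forward
Step 1:
                   G          X          E
  init       0.03346      6.859      1.025
  Δ         -0.02555    -0.0511     0.0511
  eq        0.007909      6.808      1.076
  solve Keq expr → x = 0.02555; check Q = 3.159
Then add 0.03069 M of G.
Step 2:
                   G          X          E
  init        0.0386      6.808      1.076
  Δ         -0.02964   -0.05928    0.05928
  eq         0.00896      6.749      1.135
  solve Keq expr → x = 0.02964; check Q = 3.159
Then change container volume by factor 2 (V_new/V_old).
Step 3:
                   G          X          E
  init       0.00448      3.374     0.5677
  Δ         0.004175   0.008351  -0.008351
  eq        0.008655      3.383     0.5593
  solve Keq expr → x = -0.004175; check Q = 3.159

[G]_eq = 0.008655 M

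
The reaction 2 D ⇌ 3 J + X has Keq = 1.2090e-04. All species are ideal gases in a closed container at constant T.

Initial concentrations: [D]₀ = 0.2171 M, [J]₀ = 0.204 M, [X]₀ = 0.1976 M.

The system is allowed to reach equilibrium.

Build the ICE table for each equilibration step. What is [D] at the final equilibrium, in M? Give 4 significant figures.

[D]_eq = 0.3235 M

Q₀ = 0.03559 vs Keq = 1.2090e-04 ⇒ Q>K, reverse
Step 1:
                  D         J         X
  I          0.2171     0.204    0.1976
  C          0.1064   -0.1596   -0.0532
  E          0.3235   0.04441    0.1444
  solve Keq expr → x = -0.0532; check Q = 1.2090e-04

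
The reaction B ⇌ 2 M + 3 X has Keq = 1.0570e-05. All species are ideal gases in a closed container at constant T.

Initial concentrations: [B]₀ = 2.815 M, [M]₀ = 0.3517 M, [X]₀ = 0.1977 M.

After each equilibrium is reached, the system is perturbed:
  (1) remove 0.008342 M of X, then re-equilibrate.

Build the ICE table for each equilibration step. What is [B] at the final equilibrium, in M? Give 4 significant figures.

Q₀ = 3.3954e-04 vs Keq = 1.0570e-05 ⇒ Q>K, reverse
Step 1:
                   B          M          X
  Initial      2.815     0.3517     0.1977
  Change     0.04103   -0.08206    -0.1231
  Equil        2.856     0.2696     0.0746
  solve Keq expr → x = -0.04103; check Q = 1.0570e-05
Then remove 0.008342 M of X.
Step 2:
                   B          M          X
  Initial      2.856     0.2696    0.06626
  Change   -0.002474   0.004948   0.007422
  Equil        2.854     0.2746    0.07368
  solve Keq expr → x = 0.002474; check Q = 1.0570e-05

[B]_eq = 2.854 M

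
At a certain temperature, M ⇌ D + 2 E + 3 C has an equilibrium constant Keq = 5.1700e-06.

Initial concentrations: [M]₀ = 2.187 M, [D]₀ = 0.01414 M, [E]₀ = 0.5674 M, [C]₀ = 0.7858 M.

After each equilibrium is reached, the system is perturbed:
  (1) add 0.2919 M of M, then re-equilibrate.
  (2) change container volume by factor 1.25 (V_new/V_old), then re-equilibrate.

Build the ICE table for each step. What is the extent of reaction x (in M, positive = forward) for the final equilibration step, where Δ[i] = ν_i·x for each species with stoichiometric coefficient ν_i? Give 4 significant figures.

Q₀ = 0.00101 vs Keq = 5.1700e-06 ⇒ Q>K, reverse
Step 1:
                   M          D          E          C
  Initial      2.187    0.01414     0.5674     0.7858
  Change     0.01404   -0.01404   -0.02809   -0.04213
  Equil        2.201 9.5128e-05     0.5393     0.7437
  solve Keq expr → x = -0.01404; check Q = 5.1700e-06
Then add 0.2919 M of M.
Step 2:
                   M          D          E          C
  Initial      2.493 9.5128e-05     0.5393     0.7437
  Change  -1.2589e-05 1.2589e-05 2.5178e-05 3.7766e-05
  Equil        2.493 1.0772e-04     0.5393     0.7437
  solve Keq expr → x = 1.2589e-05; check Q = 5.1700e-06
Then change container volume by factor 1.25 (V_new/V_old).
Step 3:
                   M          D          E          C
  Initial      1.994 8.6174e-05     0.4315      0.595
  Change  -1.7566e-04 1.7566e-04 3.5132e-04 5.2698e-04
  Equil        1.994 2.6183e-04     0.4318     0.5955
  solve Keq expr → x = 1.7566e-04; check Q = 5.1700e-06

x = 1.7566e-04 M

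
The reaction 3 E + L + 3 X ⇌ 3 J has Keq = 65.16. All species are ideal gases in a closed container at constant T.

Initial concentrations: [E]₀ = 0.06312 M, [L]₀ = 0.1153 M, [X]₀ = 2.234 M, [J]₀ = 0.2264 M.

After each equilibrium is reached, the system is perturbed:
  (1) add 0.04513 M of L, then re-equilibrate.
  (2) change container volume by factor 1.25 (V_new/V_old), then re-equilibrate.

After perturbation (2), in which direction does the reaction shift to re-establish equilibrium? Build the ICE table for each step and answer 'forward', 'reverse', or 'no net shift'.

Q₀ = 35.9 vs Keq = 65.16 ⇒ Q<K, forward
Step 1:
                    E           L           X           J
  init        0.06312      0.1153       2.234      0.2264
  Δ         -0.008714   -0.002905   -0.008714    0.008714
  eq          0.05441      0.1124       2.225      0.2351
  solve Keq expr → x = 0.002905; check Q = 65.16
Then add 0.04513 M of L.
Step 2:
                    E           L           X           J
  init        0.05441      0.1575       2.225      0.2351
  Δ         -0.004579   -0.001526   -0.004579    0.004579
  eq          0.04983       0.156       2.221      0.2397
  solve Keq expr → x = 0.001526; check Q = 65.16
Then change container volume by factor 1.25 (V_new/V_old).
Step 3:
                    E           L           X           J
  init        0.03986      0.1248       1.777      0.1918
  Δ           0.01021    0.003404     0.01021    -0.01021
  eq          0.05007      0.1282       1.787      0.1815
  solve Keq expr → x = -0.003404; check Q = 65.16

Direction: reverse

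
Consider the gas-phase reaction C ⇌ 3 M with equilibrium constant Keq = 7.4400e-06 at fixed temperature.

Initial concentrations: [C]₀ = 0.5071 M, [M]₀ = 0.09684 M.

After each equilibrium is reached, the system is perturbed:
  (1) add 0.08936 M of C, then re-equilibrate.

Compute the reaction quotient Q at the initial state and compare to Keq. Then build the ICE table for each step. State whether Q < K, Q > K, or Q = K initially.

Q₀ = 0.001791 vs Keq = 7.4400e-06 ⇒ Q>K, reverse
Step 1:
                  C         M
  init       0.5071   0.09684
  Δ           0.027    -0.081
  eq         0.5341   0.01584
  solve Keq expr → x = -0.027; check Q = 7.4400e-06
Then add 0.08936 M of C.
Step 2:
                  C         M
  init       0.6235   0.01584
  Δ       -2.7857e-04 8.3572e-04
  eq         0.6232   0.01667
  solve Keq expr → x = 2.7857e-04; check Q = 7.4400e-06

Q₀ = 0.001791; Q > K (proceeds reverse)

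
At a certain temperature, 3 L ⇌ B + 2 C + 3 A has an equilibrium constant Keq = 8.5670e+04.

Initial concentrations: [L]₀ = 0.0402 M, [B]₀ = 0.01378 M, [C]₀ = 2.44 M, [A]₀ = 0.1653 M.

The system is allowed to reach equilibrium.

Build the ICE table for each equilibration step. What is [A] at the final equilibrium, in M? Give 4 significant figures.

[A]_eq = 0.203 M

Q₀ = 5.704 vs Keq = 8.5670e+04 ⇒ Q<K, forward
Step 1:
                    L           B           C           A
  init         0.0402     0.01378        2.44      0.1653
  Δ           -0.0377     0.01257     0.02513      0.0377
  eq           0.0025     0.02635       2.465       0.203
  solve Keq expr → x = 0.01257; check Q = 8.5670e+04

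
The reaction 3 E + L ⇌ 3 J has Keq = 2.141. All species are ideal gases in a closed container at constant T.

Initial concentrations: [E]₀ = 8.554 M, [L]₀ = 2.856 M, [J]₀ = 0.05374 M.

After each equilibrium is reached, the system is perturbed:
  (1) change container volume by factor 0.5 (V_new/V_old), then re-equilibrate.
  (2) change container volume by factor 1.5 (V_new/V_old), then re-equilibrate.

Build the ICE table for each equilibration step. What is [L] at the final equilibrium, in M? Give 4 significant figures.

Q₀ = 8.6821e-08 vs Keq = 2.141 ⇒ Q<K, forward
Step 1:
                    E           L           J
  init          8.554       2.856     0.05374
  Δ            -4.929      -1.643       4.929
  eq            3.625       1.213       4.983
  solve Keq expr → x = 1.643; check Q = 2.141
Then change container volume by factor 0.5 (V_new/V_old).
Step 2:
                    E           L           J
  init           7.25       2.426       9.965
  Δ           -0.7936     -0.2645      0.7936
  eq            6.456       2.161       10.76
  solve Keq expr → x = 0.2645; check Q = 2.141
Then change container volume by factor 1.5 (V_new/V_old).
Step 3:
                    E           L           J
  init          4.304       1.441       7.173
  Δ            0.3062      0.1021     -0.3062
  eq             4.61       1.543       6.867
  solve Keq expr → x = -0.1021; check Q = 2.141

[L]_eq = 1.543 M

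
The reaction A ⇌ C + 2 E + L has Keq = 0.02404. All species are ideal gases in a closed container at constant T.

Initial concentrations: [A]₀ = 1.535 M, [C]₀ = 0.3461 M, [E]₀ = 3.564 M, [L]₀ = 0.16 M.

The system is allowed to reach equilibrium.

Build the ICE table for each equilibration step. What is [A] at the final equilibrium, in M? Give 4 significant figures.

[A]_eq = 1.677 M

Q₀ = 0.4582 vs Keq = 0.02404 ⇒ Q>K, reverse
Step 1:
                    A           C           E           L
  init          1.535      0.3461       3.564        0.16
  Δ            0.1417     -0.1417     -0.2834     -0.1417
  eq            1.677      0.2044       3.281     0.01832
  solve Keq expr → x = -0.1417; check Q = 0.02404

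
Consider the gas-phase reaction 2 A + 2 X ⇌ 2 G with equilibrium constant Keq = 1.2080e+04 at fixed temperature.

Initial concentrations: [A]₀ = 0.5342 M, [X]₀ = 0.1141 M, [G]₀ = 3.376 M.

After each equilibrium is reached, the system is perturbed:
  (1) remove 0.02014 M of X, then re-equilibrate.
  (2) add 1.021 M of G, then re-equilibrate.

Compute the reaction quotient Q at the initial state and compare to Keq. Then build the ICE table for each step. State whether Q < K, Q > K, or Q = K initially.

Q₀ = 3068 vs Keq = 1.2080e+04 ⇒ Q<K, forward
Step 1:
                    A           X           G
  I            0.5342      0.1141       3.376
  C          -0.04976    -0.04976     0.04976
  E            0.4844     0.06434       3.426
  solve Keq expr → x = 0.02488; check Q = 1.2080e+04
Then remove 0.02014 M of X.
Step 2:
                    A           X           G
  I            0.4844      0.0442       3.426
  C           0.01757     0.01757    -0.01757
  E             0.502     0.06177       3.408
  solve Keq expr → x = -0.008785; check Q = 1.2080e+04
Then add 1.021 M of G.
Step 3:
                    A           X           G
  I             0.502     0.06177       4.429
  C           0.01578     0.01578    -0.01578
  E            0.5178     0.07755       4.413
  solve Keq expr → x = -0.00789; check Q = 1.2080e+04

Q₀ = 3068; Q < K (proceeds forward)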